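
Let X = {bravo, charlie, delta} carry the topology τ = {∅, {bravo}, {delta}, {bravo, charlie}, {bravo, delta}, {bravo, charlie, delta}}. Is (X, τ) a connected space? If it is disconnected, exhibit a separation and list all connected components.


(X, τ) is disconnected; components = [{delta}, {bravo, charlie}].

Find clopen sets (U ∈ τ with X ∖ U ∈ τ):
  U = ∅, X ∖ U = {bravo, charlie, delta} — both open, so U is clopen.
  U = {delta}, X ∖ U = {bravo, charlie} — both open, so U is clopen.
  U = {bravo, charlie}, X ∖ U = {delta} — both open, so U is clopen.
  U = {bravo, charlie, delta}, X ∖ U = ∅ — both open, so U is clopen.
Nontrivial clopen(s) exist: e.g. {delta}. So (X, τ) is disconnected.
Compute connected components by grouping points that agree on all clopens:
  component: {delta}
  component: {bravo, charlie}


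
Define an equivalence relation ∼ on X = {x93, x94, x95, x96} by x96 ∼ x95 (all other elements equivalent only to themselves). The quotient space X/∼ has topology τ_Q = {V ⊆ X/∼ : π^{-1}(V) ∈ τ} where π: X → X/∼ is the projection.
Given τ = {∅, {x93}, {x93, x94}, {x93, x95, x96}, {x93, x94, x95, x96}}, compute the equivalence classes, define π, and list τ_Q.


X/∼ = {[x93], [x94], [x95=x96]}; |τ_Q| = 5.

Equivalence classes: [x93], [x94], [x95=x96].
Quotient map π: X → X/∼ sends x93 ↦ [x93], x94 ↦ [x94], x95 ↦ [x95=x96], x96 ↦ [x95=x96].
For each subset V ⊆ X/∼, compute π^{-1}(V) ⊆ X and check whether π^{-1}(V) ∈ τ. V is open in τ_Q iff π^{-1}(V) ∈ τ.
  V = {}: π^{-1}(V) = ∅ ∈ τ ✓.
  V = {[x93]}: π^{-1}(V) = {x93} ∈ τ ✓.
  V = {[x94]}: π^{-1}(V) = {x94} ∉ τ ✗.
  V = {[x93], [x94]}: π^{-1}(V) = {x93, x94} ∈ τ ✓.
  V = {[x95=x96]}: π^{-1}(V) = {x95, x96} ∉ τ ✗.
  V = {[x93], [x95=x96]}: π^{-1}(V) = {x93, x95, x96} ∈ τ ✓.
  V = {[x94], [x95=x96]}: π^{-1}(V) = {x94, x95, x96} ∉ τ ✗.
  V = {[x93], [x94], [x95=x96]}: π^{-1}(V) = {x93, x94, x95, x96} ∈ τ ✓.
Open sets in the quotient: τ_Q = {{}, {[x93]}, {[x93], [x94]}, {[x93], [x95=x96]}, {[x93], [x94], [x95=x96]}} (5 elements).


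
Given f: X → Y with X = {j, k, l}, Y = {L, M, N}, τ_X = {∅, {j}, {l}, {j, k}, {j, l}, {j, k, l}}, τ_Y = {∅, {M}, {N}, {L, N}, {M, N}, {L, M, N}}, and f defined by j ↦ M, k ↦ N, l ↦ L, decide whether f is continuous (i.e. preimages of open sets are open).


f is NOT continuous.

Compute f^{-1}(U) for each U ∈ τ_Y:
  U = ∅: f^{-1}(U) = ∅ ∈ τ_X ✓.
  U = {M}: f^{-1}(U) = {j} ∈ τ_X ✓.
  U = {N}: f^{-1}(U) = {k} ∉ τ_X ✗.
  U = {L, N}: f^{-1}(U) = {k, l} ∉ τ_X ✗.
  U = {M, N}: f^{-1}(U) = {j, k} ∈ τ_X ✓.
  U = {L, M, N}: f^{-1}(U) = {j, k, l} ∈ τ_X ✓.
Found U = {N} with f^{-1}(U) = {k} not in τ_X. Therefore f is NOT continuous.


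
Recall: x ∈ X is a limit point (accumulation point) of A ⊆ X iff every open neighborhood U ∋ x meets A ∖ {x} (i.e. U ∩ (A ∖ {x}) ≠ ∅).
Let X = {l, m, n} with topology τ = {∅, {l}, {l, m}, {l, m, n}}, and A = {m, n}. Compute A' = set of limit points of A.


A' = {n}

For each x ∈ X, list the open sets U ∈ τ with x ∈ U, then check whether U ∩ (A ∖ {x}) ≠ ∅ for every such U.
  x = l: open {l} ∋ x has {l} ∩ (A ∖ {l}) = ∅, so x is NOT a limit point.
  x = m: open {l, m} ∋ x has {l, m} ∩ (A ∖ {m}) = ∅, so x is NOT a limit point.
  x = n: opens ∋ x are {l, m, n}; each meets A ∖ {n}, so x IS a limit point.
Collecting: A' = {n}.


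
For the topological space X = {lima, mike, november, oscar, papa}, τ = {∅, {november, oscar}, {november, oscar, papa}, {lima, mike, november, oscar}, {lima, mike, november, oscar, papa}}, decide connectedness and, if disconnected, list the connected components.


(X, τ) is connected.

Find clopen sets (U ∈ τ with X ∖ U ∈ τ):
  U = ∅, X ∖ U = {lima, mike, november, oscar, papa} — both open, so U is clopen.
  U = {lima, mike, november, oscar, papa}, X ∖ U = ∅ — both open, so U is clopen.
Only trivial clopens (∅ and X) exist, so (X, τ) is connected.
Compute connected components by grouping points that agree on all clopens:
  component: {lima, mike, november, oscar, papa}


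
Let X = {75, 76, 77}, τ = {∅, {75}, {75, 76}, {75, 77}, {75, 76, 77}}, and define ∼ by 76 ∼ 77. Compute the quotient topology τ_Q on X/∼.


X/∼ = {[75], [76=77]}; |τ_Q| = 3.

Equivalence classes: [75], [76=77].
Quotient map π: X → X/∼ sends 75 ↦ [75], 76 ↦ [76=77], 77 ↦ [76=77].
For each subset V ⊆ X/∼, compute π^{-1}(V) ⊆ X and check whether π^{-1}(V) ∈ τ. V is open in τ_Q iff π^{-1}(V) ∈ τ.
  V = {}: π^{-1}(V) = ∅ ∈ τ ✓.
  V = {[75]}: π^{-1}(V) = {75} ∈ τ ✓.
  V = {[76=77]}: π^{-1}(V) = {76, 77} ∉ τ ✗.
  V = {[75], [76=77]}: π^{-1}(V) = {75, 76, 77} ∈ τ ✓.
Open sets in the quotient: τ_Q = {{}, {[75]}, {[75], [76=77]}} (3 elements).


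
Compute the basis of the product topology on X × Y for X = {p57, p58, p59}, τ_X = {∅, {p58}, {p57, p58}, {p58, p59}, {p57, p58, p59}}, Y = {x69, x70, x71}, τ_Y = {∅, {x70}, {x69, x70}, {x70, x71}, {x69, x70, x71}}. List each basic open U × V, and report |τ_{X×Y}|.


Basis B = {∅ × ∅, {p58} × {x70}, {p57, p58} × {x70}, {p58} × {x69, x70}, {p58} × {x70, x71}, {p58, p59} × {x70}, {p57, p58, p59} × {x70}, {p58} × {x69, x70, x71}, {p57, p58} × {x69, x70}, {p57, p58} × {x70, x71}, {p58, p59} × {x69, x70}, {p58, p59} × {x70, x71}, {p57, p58} × {x69, x70, x71}, {p57, p58, p59} × {x69, x70}, {p57, p58, p59} × {x70, x71}, {p58, p59} × {x69, x70, x71}, {p57, p58, p59} × {x69, x70, x71}}; |τ_{X×Y}| = 48.

Enumerate products U × V with U ∈ τ_X, V ∈ τ_Y (deduplicated):
  ∅ × ∅ = {} (∅)
  {p58} × {x70} = {(p58,x70)}
  {p57, p58} × {x70} = {(p57,x70), (p58,x70)}
  {p58} × {x69, x70} = {(p58,x69), (p58,x70)}
  {p58} × {x70, x71} = {(p58,x70), (p58,x71)}
  {p58, p59} × {x70} = {(p58,x70), (p59,x70)}
  {p57, p58, p59} × {x70} = {(p57,x70), (p58,x70), (p59,x70)}
  {p58} × {x69, x70, x71} = {(p58,x69), (p58,x70), (p58,x71)}
  {p57, p58} × {x69, x70} = {(p57,x69), (p57,x70), (p58,x69), (p58,x70)}
  {p57, p58} × {x70, x71} = {(p57,x70), (p57,x71), (p58,x70), (p58,x71)}
  {p58, p59} × {x69, x70} = {(p58,x69), (p58,x70), (p59,x69), (p59,x70)}
  {p58, p59} × {x70, x71} = {(p58,x70), (p58,x71), (p59,x70), (p59,x71)}
  {p57, p58} × {x69, x70, x71} = {(p57,x69), (p57,x70), (p57,x71), (p58,x69), (p58,x70), (p58,x71)}
  {p57, p58, p59} × {x69, x70} = {(p57,x69), (p57,x70), (p58,x69), (p58,x70), (p59,x69), (p59,x70)}
  {p57, p58, p59} × {x70, x71} = {(p57,x70), (p57,x71), (p58,x70), (p58,x71), (p59,x70), (p59,x71)}
  {p58, p59} × {x69, x70, x71} = {(p58,x69), (p58,x70), (p58,x71), (p59,x69), (p59,x70), (p59,x71)}
  {p57, p58, p59} × {x69, x70, x71} = {(p57,x69), (p57,x70), (p57,x71), (p58,x69), (p58,x70), (p58,x71), (p59,x69), (p59,x70), (p59,x71)}
These 17 distinct sets form the basis B.
Close under arbitrary unions to get τ_{X×Y}; counting gives |τ_{X×Y}| = 48.


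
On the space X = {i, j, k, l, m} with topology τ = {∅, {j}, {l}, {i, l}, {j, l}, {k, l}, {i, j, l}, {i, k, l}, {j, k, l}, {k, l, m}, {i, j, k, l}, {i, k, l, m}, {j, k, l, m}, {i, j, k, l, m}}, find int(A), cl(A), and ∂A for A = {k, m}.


int(A) = ∅, cl(A) = {k, m}, ∂A = {k, m}.

Closed sets in (X, τ) are complements of opens:
  closed(X, τ) = {∅, {i}, {j}, {m}, {i, j}, {i, m}, {j, m}, {k, m}, {i, j, m}, {i, k, m}, {j, k, m}, {i, j, k, m}, {i, k, l, m}, {i, j, k, l, m}}.
int(A) = ⋃ {U ∈ τ : U ⊆ A}. Opens contained in A: ∅.
Taking the union of these: int(A) = ∅.
cl(A) = ⋂ {C closed : A ⊆ C}. Closed sets containing A: {k, m}, {i, k, m}, {j, k, m}, {i, j, k, m}, {i, k, l, m}, {i, j, k, l, m}.
Intersecting these: cl(A) = {k, m}.
∂A = cl(A) ∖ int(A) = {k, m} ∖ ∅ = {k, m}.


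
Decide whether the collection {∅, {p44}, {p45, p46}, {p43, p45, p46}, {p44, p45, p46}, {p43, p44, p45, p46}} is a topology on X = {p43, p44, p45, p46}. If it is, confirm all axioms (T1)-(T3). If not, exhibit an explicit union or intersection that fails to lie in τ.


τ IS a topology on X.

Axiom (T1): ∅ ∈ τ? Yes; X ∈ τ? Yes.
Axiom (T2/T3): check pairwise unions and intersections of members of τ.
All pairwise intersections and unions checked — each lies in τ. Therefore τ satisfies (T1), (T2), (T3): it IS a topology on X.


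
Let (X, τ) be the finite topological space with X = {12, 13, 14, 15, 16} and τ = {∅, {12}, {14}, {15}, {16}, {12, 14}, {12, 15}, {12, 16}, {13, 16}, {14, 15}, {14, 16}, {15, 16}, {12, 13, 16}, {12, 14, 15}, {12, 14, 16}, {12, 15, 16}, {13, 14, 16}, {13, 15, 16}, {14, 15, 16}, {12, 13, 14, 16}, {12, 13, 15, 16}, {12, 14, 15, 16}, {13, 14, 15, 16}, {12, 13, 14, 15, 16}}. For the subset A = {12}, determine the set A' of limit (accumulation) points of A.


A' = ∅

For each x ∈ X, list the open sets U ∈ τ with x ∈ U, then check whether U ∩ (A ∖ {x}) ≠ ∅ for every such U.
  x = 12: open {12} ∋ x has {12} ∩ (A ∖ {12}) = ∅, so x is NOT a limit point.
  x = 13: open {13, 16} ∋ x has {13, 16} ∩ (A ∖ {13}) = ∅, so x is NOT a limit point.
  x = 14: open {14} ∋ x has {14} ∩ (A ∖ {14}) = ∅, so x is NOT a limit point.
  x = 15: open {15} ∋ x has {15} ∩ (A ∖ {15}) = ∅, so x is NOT a limit point.
  x = 16: open {16} ∋ x has {16} ∩ (A ∖ {16}) = ∅, so x is NOT a limit point.
Collecting: A' = ∅.


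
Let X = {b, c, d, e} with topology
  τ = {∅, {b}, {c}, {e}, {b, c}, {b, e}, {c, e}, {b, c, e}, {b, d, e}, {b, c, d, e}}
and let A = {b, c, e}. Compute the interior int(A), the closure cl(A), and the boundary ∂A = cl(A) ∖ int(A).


int(A) = {b, c, e}, cl(A) = {b, c, d, e}, ∂A = {d}.

Closed sets in (X, τ) are complements of opens:
  closed(X, τ) = {∅, {c}, {d}, {b, d}, {c, d}, {d, e}, {b, c, d}, {b, d, e}, {c, d, e}, {b, c, d, e}}.
int(A) = ⋃ {U ∈ τ : U ⊆ A}. Opens contained in A: ∅, {b}, {c}, {e}, {b, c}, {b, e}, {c, e}, {b, c, e}.
Taking the union of these: int(A) = {b, c, e}.
cl(A) = ⋂ {C closed : A ⊆ C}. Closed sets containing A: {b, c, d, e}.
Intersecting these: cl(A) = {b, c, d, e}.
∂A = cl(A) ∖ int(A) = {b, c, d, e} ∖ {b, c, e} = {d}.


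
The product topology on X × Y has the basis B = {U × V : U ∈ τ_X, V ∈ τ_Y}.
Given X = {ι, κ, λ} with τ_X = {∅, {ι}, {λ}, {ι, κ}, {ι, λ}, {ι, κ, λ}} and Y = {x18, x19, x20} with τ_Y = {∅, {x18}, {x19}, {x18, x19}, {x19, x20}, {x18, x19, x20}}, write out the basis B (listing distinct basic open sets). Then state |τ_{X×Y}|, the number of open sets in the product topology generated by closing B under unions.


Basis B = {∅ × ∅, {ι} × {x18}, {ι} × {x19}, {λ} × {x18}, {λ} × {x19}, {ι} × {x18, x19}, {ι, κ} × {x18}, {ι, λ} × {x18}, {ι} × {x19, x20}, {ι, κ} × {x19}, {ι, λ} × {x19}, {λ} × {x18, x19}, {λ} × {x19, x20}, {ι} × {x18, x19, x20}, {ι, κ, λ} × {x18}, {ι, κ, λ} × {x19}, {λ} × {x18, x19, x20}, {ι, κ} × {x18, x19}, {ι, λ} × {x18, x19}, {ι, κ} × {x19, x20}, {ι, λ} × {x19, x20}, {ι, κ} × {x18, x19, x20}, {ι, λ} × {x18, x19, x20}, {ι, κ, λ} × {x18, x19}, {ι, κ, λ} × {x19, x20}, {ι, κ, λ} × {x18, x19, x20}}; |τ_{X×Y}| = 108.

Enumerate products U × V with U ∈ τ_X, V ∈ τ_Y (deduplicated):
  ∅ × ∅ = {} (∅)
  {ι} × {x18} = {(ι,x18)}
  {ι} × {x19} = {(ι,x19)}
  {λ} × {x18} = {(λ,x18)}
  {λ} × {x19} = {(λ,x19)}
  {ι} × {x18, x19} = {(ι,x18), (ι,x19)}
  {ι, κ} × {x18} = {(ι,x18), (κ,x18)}
  {ι, λ} × {x18} = {(ι,x18), (λ,x18)}
  {ι} × {x19, x20} = {(ι,x19), (ι,x20)}
  {ι, κ} × {x19} = {(ι,x19), (κ,x19)}
  {ι, λ} × {x19} = {(ι,x19), (λ,x19)}
  {λ} × {x18, x19} = {(λ,x18), (λ,x19)}
  {λ} × {x19, x20} = {(λ,x19), (λ,x20)}
  {ι} × {x18, x19, x20} = {(ι,x18), (ι,x19), (ι,x20)}
  {ι, κ, λ} × {x18} = {(ι,x18), (κ,x18), (λ,x18)}
  {ι, κ, λ} × {x19} = {(ι,x19), (κ,x19), (λ,x19)}
  {λ} × {x18, x19, x20} = {(λ,x18), (λ,x19), (λ,x20)}
  {ι, κ} × {x18, x19} = {(ι,x18), (ι,x19), (κ,x18), (κ,x19)}
  {ι, λ} × {x18, x19} = {(ι,x18), (ι,x19), (λ,x18), (λ,x19)}
  {ι, κ} × {x19, x20} = {(ι,x19), (ι,x20), (κ,x19), (κ,x20)}
  {ι, λ} × {x19, x20} = {(ι,x19), (ι,x20), (λ,x19), (λ,x20)}
  {ι, κ} × {x18, x19, x20} = {(ι,x18), (ι,x19), (ι,x20), (κ,x18), (κ,x19), (κ,x20)}
  {ι, λ} × {x18, x19, x20} = {(ι,x18), (ι,x19), (ι,x20), (λ,x18), (λ,x19), (λ,x20)}
  {ι, κ, λ} × {x18, x19} = {(ι,x18), (ι,x19), (κ,x18), (κ,x19), (λ,x18), (λ,x19)}
  {ι, κ, λ} × {x19, x20} = {(ι,x19), (ι,x20), (κ,x19), (κ,x20), (λ,x19), (λ,x20)}
  {ι, κ, λ} × {x18, x19, x20} = {(ι,x18), (ι,x19), (ι,x20), (κ,x18), (κ,x19), (κ,x20), (λ,x18), (λ,x19), (λ,x20)}
These 26 distinct sets form the basis B.
Close under arbitrary unions to get τ_{X×Y}; counting gives |τ_{X×Y}| = 108.


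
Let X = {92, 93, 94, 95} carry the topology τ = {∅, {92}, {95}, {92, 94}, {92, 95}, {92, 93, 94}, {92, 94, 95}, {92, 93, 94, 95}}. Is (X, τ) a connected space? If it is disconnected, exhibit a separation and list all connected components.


(X, τ) is disconnected; components = [{95}, {92, 93, 94}].

Find clopen sets (U ∈ τ with X ∖ U ∈ τ):
  U = ∅, X ∖ U = {92, 93, 94, 95} — both open, so U is clopen.
  U = {95}, X ∖ U = {92, 93, 94} — both open, so U is clopen.
  U = {92, 93, 94}, X ∖ U = {95} — both open, so U is clopen.
  U = {92, 93, 94, 95}, X ∖ U = ∅ — both open, so U is clopen.
Nontrivial clopen(s) exist: e.g. {92, 93, 94}. So (X, τ) is disconnected.
Compute connected components by grouping points that agree on all clopens:
  component: {95}
  component: {92, 93, 94}


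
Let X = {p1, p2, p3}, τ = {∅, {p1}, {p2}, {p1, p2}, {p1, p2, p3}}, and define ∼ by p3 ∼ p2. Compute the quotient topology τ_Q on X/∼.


X/∼ = {[p1], [p2=p3]}; |τ_Q| = 3.

Equivalence classes: [p1], [p2=p3].
Quotient map π: X → X/∼ sends p1 ↦ [p1], p2 ↦ [p2=p3], p3 ↦ [p2=p3].
For each subset V ⊆ X/∼, compute π^{-1}(V) ⊆ X and check whether π^{-1}(V) ∈ τ. V is open in τ_Q iff π^{-1}(V) ∈ τ.
  V = {}: π^{-1}(V) = ∅ ∈ τ ✓.
  V = {[p1]}: π^{-1}(V) = {p1} ∈ τ ✓.
  V = {[p2=p3]}: π^{-1}(V) = {p2, p3} ∉ τ ✗.
  V = {[p1], [p2=p3]}: π^{-1}(V) = {p1, p2, p3} ∈ τ ✓.
Open sets in the quotient: τ_Q = {{}, {[p1]}, {[p1], [p2=p3]}} (3 elements).


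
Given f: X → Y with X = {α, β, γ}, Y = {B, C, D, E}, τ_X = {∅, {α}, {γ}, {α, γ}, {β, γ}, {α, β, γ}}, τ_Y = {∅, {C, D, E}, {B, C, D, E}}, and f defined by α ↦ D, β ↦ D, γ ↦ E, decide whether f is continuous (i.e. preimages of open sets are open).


f IS continuous.

Compute f^{-1}(U) for each U ∈ τ_Y:
  U = ∅: f^{-1}(U) = ∅ ∈ τ_X ✓.
  U = {C, D, E}: f^{-1}(U) = {α, β, γ} ∈ τ_X ✓.
  U = {B, C, D, E}: f^{-1}(U) = {α, β, γ} ∈ τ_X ✓.
Every preimage lies in τ_X, so f IS continuous.


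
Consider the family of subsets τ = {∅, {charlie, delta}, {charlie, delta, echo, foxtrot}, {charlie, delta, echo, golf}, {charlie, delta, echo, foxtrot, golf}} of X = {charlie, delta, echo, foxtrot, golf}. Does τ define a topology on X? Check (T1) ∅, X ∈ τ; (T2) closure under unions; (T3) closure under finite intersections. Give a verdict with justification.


τ is NOT a topology on X.

Axiom (T1): ∅ ∈ τ? Yes; X ∈ τ? Yes.
Axiom (T2/T3): check pairwise unions and intersections of members of τ.
Counterexample for (T3): {charlie, delta, echo, foxtrot} ∩ {charlie, delta, echo, golf} = {charlie, delta, echo} ∉ τ. Therefore τ is NOT a topology.


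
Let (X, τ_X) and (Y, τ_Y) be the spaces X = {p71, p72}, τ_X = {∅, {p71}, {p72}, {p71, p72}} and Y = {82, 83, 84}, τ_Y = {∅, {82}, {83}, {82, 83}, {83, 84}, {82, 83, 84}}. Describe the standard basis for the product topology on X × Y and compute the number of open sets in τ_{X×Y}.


Basis B = {∅ × ∅, {p71} × {82}, {p71} × {83}, {p72} × {82}, {p72} × {83}, {p71} × {82, 83}, {p71, p72} × {82}, {p71} × {83, 84}, {p71, p72} × {83}, {p72} × {82, 83}, {p72} × {83, 84}, {p71} × {82, 83, 84}, {p72} × {82, 83, 84}, {p71, p72} × {82, 83}, {p71, p72} × {83, 84}, {p71, p72} × {82, 83, 84}}; |τ_{X×Y}| = 36.

Enumerate products U × V with U ∈ τ_X, V ∈ τ_Y (deduplicated):
  ∅ × ∅ = {} (∅)
  {p71} × {82} = {(p71,82)}
  {p71} × {83} = {(p71,83)}
  {p72} × {82} = {(p72,82)}
  {p72} × {83} = {(p72,83)}
  {p71} × {82, 83} = {(p71,82), (p71,83)}
  {p71, p72} × {82} = {(p71,82), (p72,82)}
  {p71} × {83, 84} = {(p71,83), (p71,84)}
  {p71, p72} × {83} = {(p71,83), (p72,83)}
  {p72} × {82, 83} = {(p72,82), (p72,83)}
  {p72} × {83, 84} = {(p72,83), (p72,84)}
  {p71} × {82, 83, 84} = {(p71,82), (p71,83), (p71,84)}
  {p72} × {82, 83, 84} = {(p72,82), (p72,83), (p72,84)}
  {p71, p72} × {82, 83} = {(p71,82), (p71,83), (p72,82), (p72,83)}
  {p71, p72} × {83, 84} = {(p71,83), (p71,84), (p72,83), (p72,84)}
  {p71, p72} × {82, 83, 84} = {(p71,82), (p71,83), (p71,84), (p72,82), (p72,83), (p72,84)}
These 16 distinct sets form the basis B.
Close under arbitrary unions to get τ_{X×Y}; counting gives |τ_{X×Y}| = 36.


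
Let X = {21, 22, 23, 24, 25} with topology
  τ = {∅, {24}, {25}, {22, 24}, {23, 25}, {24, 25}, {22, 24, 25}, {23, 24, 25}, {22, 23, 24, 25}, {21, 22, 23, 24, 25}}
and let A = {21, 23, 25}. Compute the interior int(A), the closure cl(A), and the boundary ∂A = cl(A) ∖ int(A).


int(A) = {23, 25}, cl(A) = {21, 23, 25}, ∂A = {21}.

Closed sets in (X, τ) are complements of opens:
  closed(X, τ) = {∅, {21}, {21, 22}, {21, 23}, {21, 22, 23}, {21, 22, 24}, {21, 23, 25}, {21, 22, 23, 24}, {21, 22, 23, 25}, {21, 22, 23, 24, 25}}.
int(A) = ⋃ {U ∈ τ : U ⊆ A}. Opens contained in A: ∅, {25}, {23, 25}.
Taking the union of these: int(A) = {23, 25}.
cl(A) = ⋂ {C closed : A ⊆ C}. Closed sets containing A: {21, 23, 25}, {21, 22, 23, 25}, {21, 22, 23, 24, 25}.
Intersecting these: cl(A) = {21, 23, 25}.
∂A = cl(A) ∖ int(A) = {21, 23, 25} ∖ {23, 25} = {21}.


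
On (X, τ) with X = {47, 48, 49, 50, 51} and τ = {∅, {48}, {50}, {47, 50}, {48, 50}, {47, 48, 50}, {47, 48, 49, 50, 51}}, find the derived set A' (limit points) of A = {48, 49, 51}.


A' = {49, 51}

For each x ∈ X, list the open sets U ∈ τ with x ∈ U, then check whether U ∩ (A ∖ {x}) ≠ ∅ for every such U.
  x = 47: open {47, 50} ∋ x has {47, 50} ∩ (A ∖ {47}) = ∅, so x is NOT a limit point.
  x = 48: open {48} ∋ x has {48} ∩ (A ∖ {48}) = ∅, so x is NOT a limit point.
  x = 49: opens ∋ x are {47, 48, 49, 50, 51}; each meets A ∖ {49}, so x IS a limit point.
  x = 50: open {50} ∋ x has {50} ∩ (A ∖ {50}) = ∅, so x is NOT a limit point.
  x = 51: opens ∋ x are {47, 48, 49, 50, 51}; each meets A ∖ {51}, so x IS a limit point.
Collecting: A' = {49, 51}.


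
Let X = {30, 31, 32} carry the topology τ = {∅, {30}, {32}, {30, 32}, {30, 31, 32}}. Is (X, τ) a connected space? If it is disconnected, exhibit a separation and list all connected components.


(X, τ) is connected.

Find clopen sets (U ∈ τ with X ∖ U ∈ τ):
  U = ∅, X ∖ U = {30, 31, 32} — both open, so U is clopen.
  U = {30, 31, 32}, X ∖ U = ∅ — both open, so U is clopen.
Only trivial clopens (∅ and X) exist, so (X, τ) is connected.
Compute connected components by grouping points that agree on all clopens:
  component: {30, 31, 32}


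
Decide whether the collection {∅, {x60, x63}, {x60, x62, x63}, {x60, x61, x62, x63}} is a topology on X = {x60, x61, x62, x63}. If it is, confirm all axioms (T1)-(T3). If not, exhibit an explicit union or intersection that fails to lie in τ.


τ IS a topology on X.

Axiom (T1): ∅ ∈ τ? Yes; X ∈ τ? Yes.
Axiom (T2/T3): check pairwise unions and intersections of members of τ.
All pairwise intersections and unions checked — each lies in τ. Therefore τ satisfies (T1), (T2), (T3): it IS a topology on X.


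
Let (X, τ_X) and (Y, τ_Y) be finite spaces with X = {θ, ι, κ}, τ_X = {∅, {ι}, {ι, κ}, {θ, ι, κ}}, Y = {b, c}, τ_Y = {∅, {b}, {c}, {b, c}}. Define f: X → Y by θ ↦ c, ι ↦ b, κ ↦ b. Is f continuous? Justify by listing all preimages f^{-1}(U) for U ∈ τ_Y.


f is NOT continuous.

Compute f^{-1}(U) for each U ∈ τ_Y:
  U = ∅: f^{-1}(U) = ∅ ∈ τ_X ✓.
  U = {b}: f^{-1}(U) = {ι, κ} ∈ τ_X ✓.
  U = {c}: f^{-1}(U) = {θ} ∉ τ_X ✗.
  U = {b, c}: f^{-1}(U) = {θ, ι, κ} ∈ τ_X ✓.
Found U = {c} with f^{-1}(U) = {θ} not in τ_X. Therefore f is NOT continuous.


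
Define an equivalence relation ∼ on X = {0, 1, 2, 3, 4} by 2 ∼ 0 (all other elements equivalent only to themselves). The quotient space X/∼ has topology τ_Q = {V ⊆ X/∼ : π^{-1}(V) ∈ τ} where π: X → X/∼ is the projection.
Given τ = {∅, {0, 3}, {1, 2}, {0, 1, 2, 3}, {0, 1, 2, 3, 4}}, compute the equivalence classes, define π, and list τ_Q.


X/∼ = {[0=2], [1], [3], [4]}; |τ_Q| = 3.

Equivalence classes: [0=2], [1], [3], [4].
Quotient map π: X → X/∼ sends 0 ↦ [0=2], 1 ↦ [1], 2 ↦ [0=2], 3 ↦ [3], 4 ↦ [4].
For each subset V ⊆ X/∼, compute π^{-1}(V) ⊆ X and check whether π^{-1}(V) ∈ τ. V is open in τ_Q iff π^{-1}(V) ∈ τ.
  V = {}: π^{-1}(V) = ∅ ∈ τ ✓.
  V = {[0=2]}: π^{-1}(V) = {0, 2} ∉ τ ✗.
  V = {[1]}: π^{-1}(V) = {1} ∉ τ ✗.
  V = {[0=2], [1]}: π^{-1}(V) = {0, 1, 2} ∉ τ ✗.
  V = {[3]}: π^{-1}(V) = {3} ∉ τ ✗.
  V = {[0=2], [3]}: π^{-1}(V) = {0, 2, 3} ∉ τ ✗.
  V = {[1], [3]}: π^{-1}(V) = {1, 3} ∉ τ ✗.
  V = {[0=2], [1], [3]}: π^{-1}(V) = {0, 1, 2, 3} ∈ τ ✓.
  V = {[4]}: π^{-1}(V) = {4} ∉ τ ✗.
  V = {[0=2], [4]}: π^{-1}(V) = {0, 2, 4} ∉ τ ✗.
  V = {[1], [4]}: π^{-1}(V) = {1, 4} ∉ τ ✗.
  V = {[0=2], [1], [4]}: π^{-1}(V) = {0, 1, 2, 4} ∉ τ ✗.
  V = {[3], [4]}: π^{-1}(V) = {3, 4} ∉ τ ✗.
  V = {[0=2], [3], [4]}: π^{-1}(V) = {0, 2, 3, 4} ∉ τ ✗.
  V = {[1], [3], [4]}: π^{-1}(V) = {1, 3, 4} ∉ τ ✗.
  V = {[0=2], [1], [3], [4]}: π^{-1}(V) = {0, 1, 2, 3, 4} ∈ τ ✓.
Open sets in the quotient: τ_Q = {{}, {[0=2], [1], [3]}, {[0=2], [1], [3], [4]}} (3 elements).


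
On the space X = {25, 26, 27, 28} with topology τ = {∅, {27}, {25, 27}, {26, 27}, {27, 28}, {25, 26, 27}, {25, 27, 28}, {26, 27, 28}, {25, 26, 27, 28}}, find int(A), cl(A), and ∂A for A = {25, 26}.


int(A) = ∅, cl(A) = {25, 26}, ∂A = {25, 26}.

Closed sets in (X, τ) are complements of opens:
  closed(X, τ) = {∅, {25}, {26}, {28}, {25, 26}, {25, 28}, {26, 28}, {25, 26, 28}, {25, 26, 27, 28}}.
int(A) = ⋃ {U ∈ τ : U ⊆ A}. Opens contained in A: ∅.
Taking the union of these: int(A) = ∅.
cl(A) = ⋂ {C closed : A ⊆ C}. Closed sets containing A: {25, 26}, {25, 26, 28}, {25, 26, 27, 28}.
Intersecting these: cl(A) = {25, 26}.
∂A = cl(A) ∖ int(A) = {25, 26} ∖ ∅ = {25, 26}.


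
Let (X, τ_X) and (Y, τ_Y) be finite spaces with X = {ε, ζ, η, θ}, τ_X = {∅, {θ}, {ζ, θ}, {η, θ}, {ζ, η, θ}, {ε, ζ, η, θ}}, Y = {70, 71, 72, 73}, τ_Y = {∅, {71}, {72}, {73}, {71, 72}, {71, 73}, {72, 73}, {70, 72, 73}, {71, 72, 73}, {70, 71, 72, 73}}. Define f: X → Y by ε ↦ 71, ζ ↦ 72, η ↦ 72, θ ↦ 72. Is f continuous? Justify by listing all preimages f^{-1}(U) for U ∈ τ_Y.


f is NOT continuous.

Compute f^{-1}(U) for each U ∈ τ_Y:
  U = ∅: f^{-1}(U) = ∅ ∈ τ_X ✓.
  U = {71}: f^{-1}(U) = {ε} ∉ τ_X ✗.
  U = {72}: f^{-1}(U) = {ζ, η, θ} ∈ τ_X ✓.
  U = {73}: f^{-1}(U) = ∅ ∈ τ_X ✓.
  U = {71, 72}: f^{-1}(U) = {ε, ζ, η, θ} ∈ τ_X ✓.
  U = {71, 73}: f^{-1}(U) = {ε} ∉ τ_X ✗.
  U = {72, 73}: f^{-1}(U) = {ζ, η, θ} ∈ τ_X ✓.
  U = {70, 72, 73}: f^{-1}(U) = {ζ, η, θ} ∈ τ_X ✓.
  U = {71, 72, 73}: f^{-1}(U) = {ε, ζ, η, θ} ∈ τ_X ✓.
  U = {70, 71, 72, 73}: f^{-1}(U) = {ε, ζ, η, θ} ∈ τ_X ✓.
Found U = {71} with f^{-1}(U) = {ε} not in τ_X. Therefore f is NOT continuous.


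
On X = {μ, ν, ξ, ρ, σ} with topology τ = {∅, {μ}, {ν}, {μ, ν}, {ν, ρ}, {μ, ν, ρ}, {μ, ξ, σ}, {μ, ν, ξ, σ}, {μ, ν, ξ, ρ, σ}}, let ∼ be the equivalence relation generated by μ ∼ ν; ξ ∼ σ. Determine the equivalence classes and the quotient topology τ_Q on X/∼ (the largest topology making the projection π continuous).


X/∼ = {[μ=ν], [ξ=σ], [ρ]}; |τ_Q| = 5.

Equivalence classes: [μ=ν], [ξ=σ], [ρ].
Quotient map π: X → X/∼ sends μ ↦ [μ=ν], ν ↦ [μ=ν], ξ ↦ [ξ=σ], ρ ↦ [ρ], σ ↦ [ξ=σ].
For each subset V ⊆ X/∼, compute π^{-1}(V) ⊆ X and check whether π^{-1}(V) ∈ τ. V is open in τ_Q iff π^{-1}(V) ∈ τ.
  V = {}: π^{-1}(V) = ∅ ∈ τ ✓.
  V = {[μ=ν]}: π^{-1}(V) = {μ, ν} ∈ τ ✓.
  V = {[ξ=σ]}: π^{-1}(V) = {ξ, σ} ∉ τ ✗.
  V = {[μ=ν], [ξ=σ]}: π^{-1}(V) = {μ, ν, ξ, σ} ∈ τ ✓.
  V = {[ρ]}: π^{-1}(V) = {ρ} ∉ τ ✗.
  V = {[μ=ν], [ρ]}: π^{-1}(V) = {μ, ν, ρ} ∈ τ ✓.
  V = {[ξ=σ], [ρ]}: π^{-1}(V) = {ξ, ρ, σ} ∉ τ ✗.
  V = {[μ=ν], [ξ=σ], [ρ]}: π^{-1}(V) = {μ, ν, ξ, ρ, σ} ∈ τ ✓.
Open sets in the quotient: τ_Q = {{}, {[μ=ν]}, {[μ=ν], [ξ=σ]}, {[μ=ν], [ρ]}, {[μ=ν], [ξ=σ], [ρ]}} (5 elements).


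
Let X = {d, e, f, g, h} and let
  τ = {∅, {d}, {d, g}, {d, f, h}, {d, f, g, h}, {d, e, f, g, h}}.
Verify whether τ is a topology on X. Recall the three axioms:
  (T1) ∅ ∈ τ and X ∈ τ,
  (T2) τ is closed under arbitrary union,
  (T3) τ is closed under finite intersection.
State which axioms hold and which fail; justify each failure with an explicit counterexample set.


τ IS a topology on X.

Axiom (T1): ∅ ∈ τ? Yes; X ∈ τ? Yes.
Axiom (T2/T3): check pairwise unions and intersections of members of τ.
All pairwise intersections and unions checked — each lies in τ. Therefore τ satisfies (T1), (T2), (T3): it IS a topology on X.


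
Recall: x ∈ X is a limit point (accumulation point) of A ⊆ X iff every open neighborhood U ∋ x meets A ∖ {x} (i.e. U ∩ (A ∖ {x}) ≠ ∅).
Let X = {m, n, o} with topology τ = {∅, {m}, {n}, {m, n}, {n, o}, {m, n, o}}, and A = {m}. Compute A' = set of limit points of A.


A' = ∅

For each x ∈ X, list the open sets U ∈ τ with x ∈ U, then check whether U ∩ (A ∖ {x}) ≠ ∅ for every such U.
  x = m: open {m} ∋ x has {m} ∩ (A ∖ {m}) = ∅, so x is NOT a limit point.
  x = n: open {n} ∋ x has {n} ∩ (A ∖ {n}) = ∅, so x is NOT a limit point.
  x = o: open {n, o} ∋ x has {n, o} ∩ (A ∖ {o}) = ∅, so x is NOT a limit point.
Collecting: A' = ∅.


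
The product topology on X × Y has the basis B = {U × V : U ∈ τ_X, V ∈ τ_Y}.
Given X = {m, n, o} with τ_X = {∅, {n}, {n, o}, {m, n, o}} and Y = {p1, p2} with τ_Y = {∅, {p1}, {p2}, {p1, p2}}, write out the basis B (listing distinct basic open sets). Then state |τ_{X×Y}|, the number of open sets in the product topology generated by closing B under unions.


Basis B = {∅ × ∅, {n} × {p1}, {n} × {p2}, {n} × {p1, p2}, {n, o} × {p1}, {n, o} × {p2}, {m, n, o} × {p1}, {m, n, o} × {p2}, {n, o} × {p1, p2}, {m, n, o} × {p1, p2}}; |τ_{X×Y}| = 16.

Enumerate products U × V with U ∈ τ_X, V ∈ τ_Y (deduplicated):
  ∅ × ∅ = {} (∅)
  {n} × {p1} = {(n,p1)}
  {n} × {p2} = {(n,p2)}
  {n} × {p1, p2} = {(n,p1), (n,p2)}
  {n, o} × {p1} = {(n,p1), (o,p1)}
  {n, o} × {p2} = {(n,p2), (o,p2)}
  {m, n, o} × {p1} = {(m,p1), (n,p1), (o,p1)}
  {m, n, o} × {p2} = {(m,p2), (n,p2), (o,p2)}
  {n, o} × {p1, p2} = {(n,p1), (n,p2), (o,p1), (o,p2)}
  {m, n, o} × {p1, p2} = {(m,p1), (m,p2), (n,p1), (n,p2), (o,p1), (o,p2)}
These 10 distinct sets form the basis B.
Close under arbitrary unions to get τ_{X×Y}; counting gives |τ_{X×Y}| = 16.


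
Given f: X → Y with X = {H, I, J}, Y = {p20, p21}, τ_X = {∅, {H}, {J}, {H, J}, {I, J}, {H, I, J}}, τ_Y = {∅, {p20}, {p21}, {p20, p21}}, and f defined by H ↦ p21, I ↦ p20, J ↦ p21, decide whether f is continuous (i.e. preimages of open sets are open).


f is NOT continuous.

Compute f^{-1}(U) for each U ∈ τ_Y:
  U = ∅: f^{-1}(U) = ∅ ∈ τ_X ✓.
  U = {p20}: f^{-1}(U) = {I} ∉ τ_X ✗.
  U = {p21}: f^{-1}(U) = {H, J} ∈ τ_X ✓.
  U = {p20, p21}: f^{-1}(U) = {H, I, J} ∈ τ_X ✓.
Found U = {p20} with f^{-1}(U) = {I} not in τ_X. Therefore f is NOT continuous.


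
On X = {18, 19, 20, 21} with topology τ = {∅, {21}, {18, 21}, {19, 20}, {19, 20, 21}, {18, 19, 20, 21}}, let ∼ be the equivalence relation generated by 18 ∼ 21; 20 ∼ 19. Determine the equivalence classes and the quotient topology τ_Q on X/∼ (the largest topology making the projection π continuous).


X/∼ = {[18=21], [19=20]}; |τ_Q| = 4.

Equivalence classes: [18=21], [19=20].
Quotient map π: X → X/∼ sends 18 ↦ [18=21], 19 ↦ [19=20], 20 ↦ [19=20], 21 ↦ [18=21].
For each subset V ⊆ X/∼, compute π^{-1}(V) ⊆ X and check whether π^{-1}(V) ∈ τ. V is open in τ_Q iff π^{-1}(V) ∈ τ.
  V = {}: π^{-1}(V) = ∅ ∈ τ ✓.
  V = {[18=21]}: π^{-1}(V) = {18, 21} ∈ τ ✓.
  V = {[19=20]}: π^{-1}(V) = {19, 20} ∈ τ ✓.
  V = {[18=21], [19=20]}: π^{-1}(V) = {18, 19, 20, 21} ∈ τ ✓.
Open sets in the quotient: τ_Q = {{}, {[18=21]}, {[19=20]}, {[18=21], [19=20]}} (4 elements).


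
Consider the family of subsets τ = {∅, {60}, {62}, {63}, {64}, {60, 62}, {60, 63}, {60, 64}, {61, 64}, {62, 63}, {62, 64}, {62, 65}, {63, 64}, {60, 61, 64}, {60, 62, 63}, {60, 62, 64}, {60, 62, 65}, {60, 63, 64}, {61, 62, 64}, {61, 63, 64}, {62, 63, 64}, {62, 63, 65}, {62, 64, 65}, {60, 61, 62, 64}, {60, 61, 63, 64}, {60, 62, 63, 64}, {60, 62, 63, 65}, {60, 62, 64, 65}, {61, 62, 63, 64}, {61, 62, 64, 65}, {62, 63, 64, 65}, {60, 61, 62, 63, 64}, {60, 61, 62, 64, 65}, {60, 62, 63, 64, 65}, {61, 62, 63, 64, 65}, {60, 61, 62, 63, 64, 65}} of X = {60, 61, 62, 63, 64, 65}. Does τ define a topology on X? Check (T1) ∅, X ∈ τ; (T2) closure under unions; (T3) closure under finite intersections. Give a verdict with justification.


τ IS a topology on X.

Axiom (T1): ∅ ∈ τ? Yes; X ∈ τ? Yes.
Axiom (T2/T3): check pairwise unions and intersections of members of τ.
All pairwise intersections and unions checked — each lies in τ. Therefore τ satisfies (T1), (T2), (T3): it IS a topology on X.


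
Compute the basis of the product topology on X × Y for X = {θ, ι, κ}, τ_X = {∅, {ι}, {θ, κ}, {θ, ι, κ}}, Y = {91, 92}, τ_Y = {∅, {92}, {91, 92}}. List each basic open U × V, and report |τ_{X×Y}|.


Basis B = {∅ × ∅, {ι} × {92}, {θ, κ} × {92}, {ι} × {91, 92}, {θ, ι, κ} × {92}, {θ, κ} × {91, 92}, {θ, ι, κ} × {91, 92}}; |τ_{X×Y}| = 9.

Enumerate products U × V with U ∈ τ_X, V ∈ τ_Y (deduplicated):
  ∅ × ∅ = {} (∅)
  {ι} × {92} = {(ι,92)}
  {θ, κ} × {92} = {(θ,92), (κ,92)}
  {ι} × {91, 92} = {(ι,91), (ι,92)}
  {θ, ι, κ} × {92} = {(θ,92), (ι,92), (κ,92)}
  {θ, κ} × {91, 92} = {(θ,91), (θ,92), (κ,91), (κ,92)}
  {θ, ι, κ} × {91, 92} = {(θ,91), (θ,92), (ι,91), (ι,92), (κ,91), (κ,92)}
These 7 distinct sets form the basis B.
Close under arbitrary unions to get τ_{X×Y}; counting gives |τ_{X×Y}| = 9.


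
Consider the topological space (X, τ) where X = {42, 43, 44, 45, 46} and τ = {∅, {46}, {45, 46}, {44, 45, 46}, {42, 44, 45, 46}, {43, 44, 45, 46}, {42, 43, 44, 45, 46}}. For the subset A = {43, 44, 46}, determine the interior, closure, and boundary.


int(A) = {46}, cl(A) = {42, 43, 44, 45, 46}, ∂A = {42, 43, 44, 45}.

Closed sets in (X, τ) are complements of opens:
  closed(X, τ) = {∅, {42}, {43}, {42, 43}, {42, 43, 44}, {42, 43, 44, 45}, {42, 43, 44, 45, 46}}.
int(A) = ⋃ {U ∈ τ : U ⊆ A}. Opens contained in A: ∅, {46}.
Taking the union of these: int(A) = {46}.
cl(A) = ⋂ {C closed : A ⊆ C}. Closed sets containing A: {42, 43, 44, 45, 46}.
Intersecting these: cl(A) = {42, 43, 44, 45, 46}.
∂A = cl(A) ∖ int(A) = {42, 43, 44, 45, 46} ∖ {46} = {42, 43, 44, 45}.


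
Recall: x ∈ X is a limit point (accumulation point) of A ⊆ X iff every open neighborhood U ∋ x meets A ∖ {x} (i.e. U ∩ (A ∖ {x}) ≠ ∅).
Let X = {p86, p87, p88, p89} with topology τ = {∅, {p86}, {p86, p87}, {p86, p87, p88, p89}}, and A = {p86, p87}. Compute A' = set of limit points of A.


A' = {p87, p88, p89}

For each x ∈ X, list the open sets U ∈ τ with x ∈ U, then check whether U ∩ (A ∖ {x}) ≠ ∅ for every such U.
  x = p86: open {p86} ∋ x has {p86} ∩ (A ∖ {p86}) = ∅, so x is NOT a limit point.
  x = p87: opens ∋ x are {p86, p87}, {p86, p87, p88, p89}; each meets A ∖ {p87}, so x IS a limit point.
  x = p88: opens ∋ x are {p86, p87, p88, p89}; each meets A ∖ {p88}, so x IS a limit point.
  x = p89: opens ∋ x are {p86, p87, p88, p89}; each meets A ∖ {p89}, so x IS a limit point.
Collecting: A' = {p87, p88, p89}.


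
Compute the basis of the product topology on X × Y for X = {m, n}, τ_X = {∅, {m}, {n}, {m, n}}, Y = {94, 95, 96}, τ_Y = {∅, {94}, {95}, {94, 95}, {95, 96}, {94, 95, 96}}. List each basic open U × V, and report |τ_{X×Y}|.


Basis B = {∅ × ∅, {m} × {94}, {m} × {95}, {n} × {94}, {n} × {95}, {m} × {94, 95}, {m, n} × {94}, {m} × {95, 96}, {m, n} × {95}, {n} × {94, 95}, {n} × {95, 96}, {m} × {94, 95, 96}, {n} × {94, 95, 96}, {m, n} × {94, 95}, {m, n} × {95, 96}, {m, n} × {94, 95, 96}}; |τ_{X×Y}| = 36.

Enumerate products U × V with U ∈ τ_X, V ∈ τ_Y (deduplicated):
  ∅ × ∅ = {} (∅)
  {m} × {94} = {(m,94)}
  {m} × {95} = {(m,95)}
  {n} × {94} = {(n,94)}
  {n} × {95} = {(n,95)}
  {m} × {94, 95} = {(m,94), (m,95)}
  {m, n} × {94} = {(m,94), (n,94)}
  {m} × {95, 96} = {(m,95), (m,96)}
  {m, n} × {95} = {(m,95), (n,95)}
  {n} × {94, 95} = {(n,94), (n,95)}
  {n} × {95, 96} = {(n,95), (n,96)}
  {m} × {94, 95, 96} = {(m,94), (m,95), (m,96)}
  {n} × {94, 95, 96} = {(n,94), (n,95), (n,96)}
  {m, n} × {94, 95} = {(m,94), (m,95), (n,94), (n,95)}
  {m, n} × {95, 96} = {(m,95), (m,96), (n,95), (n,96)}
  {m, n} × {94, 95, 96} = {(m,94), (m,95), (m,96), (n,94), (n,95), (n,96)}
These 16 distinct sets form the basis B.
Close under arbitrary unions to get τ_{X×Y}; counting gives |τ_{X×Y}| = 36.


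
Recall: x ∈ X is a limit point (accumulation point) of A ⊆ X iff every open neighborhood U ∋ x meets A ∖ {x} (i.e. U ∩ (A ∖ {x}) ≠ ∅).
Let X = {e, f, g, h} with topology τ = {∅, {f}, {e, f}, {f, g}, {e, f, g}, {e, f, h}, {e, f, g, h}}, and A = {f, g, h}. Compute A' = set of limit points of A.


A' = {e, g, h}

For each x ∈ X, list the open sets U ∈ τ with x ∈ U, then check whether U ∩ (A ∖ {x}) ≠ ∅ for every such U.
  x = e: opens ∋ x are {e, f}, {e, f, g}, {e, f, h}, {e, f, g, h}; each meets A ∖ {e}, so x IS a limit point.
  x = f: open {f} ∋ x has {f} ∩ (A ∖ {f}) = ∅, so x is NOT a limit point.
  x = g: opens ∋ x are {f, g}, {e, f, g}, {e, f, g, h}; each meets A ∖ {g}, so x IS a limit point.
  x = h: opens ∋ x are {e, f, h}, {e, f, g, h}; each meets A ∖ {h}, so x IS a limit point.
Collecting: A' = {e, g, h}.


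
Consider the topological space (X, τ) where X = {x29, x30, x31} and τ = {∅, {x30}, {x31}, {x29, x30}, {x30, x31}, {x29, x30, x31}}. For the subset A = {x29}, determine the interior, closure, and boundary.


int(A) = ∅, cl(A) = {x29}, ∂A = {x29}.

Closed sets in (X, τ) are complements of opens:
  closed(X, τ) = {∅, {x29}, {x31}, {x29, x30}, {x29, x31}, {x29, x30, x31}}.
int(A) = ⋃ {U ∈ τ : U ⊆ A}. Opens contained in A: ∅.
Taking the union of these: int(A) = ∅.
cl(A) = ⋂ {C closed : A ⊆ C}. Closed sets containing A: {x29}, {x29, x30}, {x29, x31}, {x29, x30, x31}.
Intersecting these: cl(A) = {x29}.
∂A = cl(A) ∖ int(A) = {x29} ∖ ∅ = {x29}.


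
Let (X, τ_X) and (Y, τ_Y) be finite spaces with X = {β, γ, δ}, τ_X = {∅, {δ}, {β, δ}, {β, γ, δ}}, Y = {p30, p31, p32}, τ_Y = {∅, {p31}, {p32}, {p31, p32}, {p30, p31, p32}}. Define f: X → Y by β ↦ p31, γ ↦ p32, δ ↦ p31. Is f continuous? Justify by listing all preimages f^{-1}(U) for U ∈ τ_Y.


f is NOT continuous.

Compute f^{-1}(U) for each U ∈ τ_Y:
  U = ∅: f^{-1}(U) = ∅ ∈ τ_X ✓.
  U = {p31}: f^{-1}(U) = {β, δ} ∈ τ_X ✓.
  U = {p32}: f^{-1}(U) = {γ} ∉ τ_X ✗.
  U = {p31, p32}: f^{-1}(U) = {β, γ, δ} ∈ τ_X ✓.
  U = {p30, p31, p32}: f^{-1}(U) = {β, γ, δ} ∈ τ_X ✓.
Found U = {p32} with f^{-1}(U) = {γ} not in τ_X. Therefore f is NOT continuous.


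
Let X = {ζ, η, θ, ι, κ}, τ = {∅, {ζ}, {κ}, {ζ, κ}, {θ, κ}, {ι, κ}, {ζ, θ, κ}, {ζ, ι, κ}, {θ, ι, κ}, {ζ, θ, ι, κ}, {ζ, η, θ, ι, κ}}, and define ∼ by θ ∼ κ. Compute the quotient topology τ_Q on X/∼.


X/∼ = {[ζ], [η], [θ=κ], [ι]}; |τ_Q| = 7.

Equivalence classes: [ζ], [η], [θ=κ], [ι].
Quotient map π: X → X/∼ sends ζ ↦ [ζ], η ↦ [η], θ ↦ [θ=κ], ι ↦ [ι], κ ↦ [θ=κ].
For each subset V ⊆ X/∼, compute π^{-1}(V) ⊆ X and check whether π^{-1}(V) ∈ τ. V is open in τ_Q iff π^{-1}(V) ∈ τ.
  V = {}: π^{-1}(V) = ∅ ∈ τ ✓.
  V = {[ζ]}: π^{-1}(V) = {ζ} ∈ τ ✓.
  V = {[η]}: π^{-1}(V) = {η} ∉ τ ✗.
  V = {[ζ], [η]}: π^{-1}(V) = {ζ, η} ∉ τ ✗.
  V = {[θ=κ]}: π^{-1}(V) = {θ, κ} ∈ τ ✓.
  V = {[ζ], [θ=κ]}: π^{-1}(V) = {ζ, θ, κ} ∈ τ ✓.
  V = {[η], [θ=κ]}: π^{-1}(V) = {η, θ, κ} ∉ τ ✗.
  V = {[ζ], [η], [θ=κ]}: π^{-1}(V) = {ζ, η, θ, κ} ∉ τ ✗.
  V = {[ι]}: π^{-1}(V) = {ι} ∉ τ ✗.
  V = {[ζ], [ι]}: π^{-1}(V) = {ζ, ι} ∉ τ ✗.
  V = {[η], [ι]}: π^{-1}(V) = {η, ι} ∉ τ ✗.
  V = {[ζ], [η], [ι]}: π^{-1}(V) = {ζ, η, ι} ∉ τ ✗.
  V = {[θ=κ], [ι]}: π^{-1}(V) = {θ, ι, κ} ∈ τ ✓.
  V = {[ζ], [θ=κ], [ι]}: π^{-1}(V) = {ζ, θ, ι, κ} ∈ τ ✓.
  V = {[η], [θ=κ], [ι]}: π^{-1}(V) = {η, θ, ι, κ} ∉ τ ✗.
  V = {[ζ], [η], [θ=κ], [ι]}: π^{-1}(V) = {ζ, η, θ, ι, κ} ∈ τ ✓.
Open sets in the quotient: τ_Q = {{}, {[ζ]}, {[θ=κ]}, {[ζ], [θ=κ]}, {[θ=κ], [ι]}, {[ζ], [θ=κ], [ι]}, {[ζ], [η], [θ=κ], [ι]}} (7 elements).


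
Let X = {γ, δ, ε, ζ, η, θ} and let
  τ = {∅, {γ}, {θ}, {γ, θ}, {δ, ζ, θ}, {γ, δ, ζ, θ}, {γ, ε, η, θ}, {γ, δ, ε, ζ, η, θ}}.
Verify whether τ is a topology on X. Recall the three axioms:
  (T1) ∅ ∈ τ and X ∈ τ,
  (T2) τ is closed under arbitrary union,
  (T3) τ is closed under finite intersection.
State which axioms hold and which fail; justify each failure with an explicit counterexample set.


τ IS a topology on X.

Axiom (T1): ∅ ∈ τ? Yes; X ∈ τ? Yes.
Axiom (T2/T3): check pairwise unions and intersections of members of τ.
All pairwise intersections and unions checked — each lies in τ. Therefore τ satisfies (T1), (T2), (T3): it IS a topology on X.


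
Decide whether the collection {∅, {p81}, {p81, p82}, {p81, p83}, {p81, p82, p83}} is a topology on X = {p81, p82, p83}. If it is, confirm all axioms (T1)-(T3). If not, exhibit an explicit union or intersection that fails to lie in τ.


τ IS a topology on X.

Axiom (T1): ∅ ∈ τ? Yes; X ∈ τ? Yes.
Axiom (T2/T3): check pairwise unions and intersections of members of τ.
All pairwise intersections and unions checked — each lies in τ. Therefore τ satisfies (T1), (T2), (T3): it IS a topology on X.


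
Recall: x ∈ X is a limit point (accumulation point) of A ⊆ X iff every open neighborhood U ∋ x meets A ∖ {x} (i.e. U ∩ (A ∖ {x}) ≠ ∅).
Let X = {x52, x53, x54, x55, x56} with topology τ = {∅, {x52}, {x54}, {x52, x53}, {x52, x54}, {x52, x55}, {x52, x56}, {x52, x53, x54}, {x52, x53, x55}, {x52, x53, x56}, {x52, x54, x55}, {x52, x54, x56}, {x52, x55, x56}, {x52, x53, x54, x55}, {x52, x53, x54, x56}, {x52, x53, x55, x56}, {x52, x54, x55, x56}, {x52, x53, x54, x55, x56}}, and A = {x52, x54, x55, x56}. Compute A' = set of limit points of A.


A' = {x53, x55, x56}

For each x ∈ X, list the open sets U ∈ τ with x ∈ U, then check whether U ∩ (A ∖ {x}) ≠ ∅ for every such U.
  x = x52: open {x52} ∋ x has {x52} ∩ (A ∖ {x52}) = ∅, so x is NOT a limit point.
  x = x53: opens ∋ x are {x52, x53}, {x52, x53, x54}, {x52, x53, x55}, {x52, x53, x56}, {x52, x53, x54, x55}, {x52, x53, x54, x56}, {x52, x53, x55, x56}, {x52, x53, x54, x55, x56}; each meets A ∖ {x53}, so x IS a limit point.
  x = x54: open {x54} ∋ x has {x54} ∩ (A ∖ {x54}) = ∅, so x is NOT a limit point.
  x = x55: opens ∋ x are {x52, x55}, {x52, x53, x55}, {x52, x54, x55}, {x52, x55, x56}, {x52, x53, x54, x55}, {x52, x53, x55, x56}, {x52, x54, x55, x56}, {x52, x53, x54, x55, x56}; each meets A ∖ {x55}, so x IS a limit point.
  x = x56: opens ∋ x are {x52, x56}, {x52, x53, x56}, {x52, x54, x56}, {x52, x55, x56}, {x52, x53, x54, x56}, {x52, x53, x55, x56}, {x52, x54, x55, x56}, {x52, x53, x54, x55, x56}; each meets A ∖ {x56}, so x IS a limit point.
Collecting: A' = {x53, x55, x56}.
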